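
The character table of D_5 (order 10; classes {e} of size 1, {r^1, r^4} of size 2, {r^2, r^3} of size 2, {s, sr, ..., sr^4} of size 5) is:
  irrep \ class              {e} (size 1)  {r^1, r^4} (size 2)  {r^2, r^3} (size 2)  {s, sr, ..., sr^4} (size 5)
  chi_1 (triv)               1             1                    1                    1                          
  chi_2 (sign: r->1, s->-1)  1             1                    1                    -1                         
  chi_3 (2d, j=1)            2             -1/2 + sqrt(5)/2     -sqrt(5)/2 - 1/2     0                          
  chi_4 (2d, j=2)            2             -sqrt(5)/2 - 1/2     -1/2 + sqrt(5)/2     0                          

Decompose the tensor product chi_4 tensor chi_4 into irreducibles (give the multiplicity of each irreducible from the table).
chi_4 tensor chi_4 = chi_1 + chi_2 + chi_3 (all other irreducibles have multiplicity 0).

Reasoning: The character of a tensor product is the pointwise product (chi_4 * chi_4)(C) = chi_4(C) * chi_4(C):
  {e}: (2)*(2), {r^1, r^4}: (-sqrt(5)/2 - 1/2)*(-sqrt(5)/2 - 1/2), {r^2, r^3}: (-1/2 + sqrt(5)/2)*(-1/2 + sqrt(5)/2), {s, sr, ..., sr^4}: (0)*(0)
so (chi_4 * chi_4) takes values
  {e} -> 4, {r^1, r^4} -> sqrt(5)/2 + 3/2, {r^2, r^3} -> 3/2 - sqrt(5)/2, {s, sr, ..., sr^4} -> 0.
Now take the inner product of this character with each irreducible chi from the table, <chi_4*chi_4, chi> = (1/10) sum_C |C| (chi_4*chi_4)(C) conj(chi(C)):
  <chi_4*chi_4, chi_1> = (1/10)[1*(4)*conj(1) + 2*(sqrt(5)/2 + 3/2)*conj(1) + 2*(3/2 - sqrt(5)/2)*conj(1) + 5*(0)*conj(1)]
      = (1/10)[(4) + (sqrt(5) + 3) + (3 - sqrt(5)) + (0)] = 10/10 = 1
  <chi_4*chi_4, chi_2> = (1/10)[1*(4)*conj(1) + 2*(sqrt(5)/2 + 3/2)*conj(1) + 2*(3/2 - sqrt(5)/2)*conj(1) + 5*(0)*conj(-1)]
      = (1/10)[(4) + (sqrt(5) + 3) + (3 - sqrt(5)) + (0)] = 10/10 = 1
  <chi_4*chi_4, chi_3> = (1/10)[1*(4)*conj(2) + 2*(sqrt(5)/2 + 3/2)*conj(-1/2 + sqrt(5)/2) + 2*(3/2 - sqrt(5)/2)*conj(-sqrt(5)/2 - 1/2) + 5*(0)*conj(0)]
      = (1/10)[(8) + (1 + sqrt(5)) + (1 - sqrt(5)) + (0)] = 10/10 = 1
  <chi_4*chi_4, chi_4> = (1/10)[1*(4)*conj(2) + 2*(sqrt(5)/2 + 3/2)*conj(-sqrt(5)/2 - 1/2) + 2*(3/2 - sqrt(5)/2)*conj(-1/2 + sqrt(5)/2) + 5*(0)*conj(0)]
      = (1/10)[(8) + (-2*sqrt(5) - 4) + (-4 + 2*sqrt(5)) + (0)] = 0/10 = 0
Hence the multiplicities are chi_1: 1, chi_2: 1, chi_3: 1. Dimension check: dim(chi_4)*dim(chi_4) = 2*2 = 4 and sum (mult * dim) = 1*1 + 1*1 + 1*2 = 4.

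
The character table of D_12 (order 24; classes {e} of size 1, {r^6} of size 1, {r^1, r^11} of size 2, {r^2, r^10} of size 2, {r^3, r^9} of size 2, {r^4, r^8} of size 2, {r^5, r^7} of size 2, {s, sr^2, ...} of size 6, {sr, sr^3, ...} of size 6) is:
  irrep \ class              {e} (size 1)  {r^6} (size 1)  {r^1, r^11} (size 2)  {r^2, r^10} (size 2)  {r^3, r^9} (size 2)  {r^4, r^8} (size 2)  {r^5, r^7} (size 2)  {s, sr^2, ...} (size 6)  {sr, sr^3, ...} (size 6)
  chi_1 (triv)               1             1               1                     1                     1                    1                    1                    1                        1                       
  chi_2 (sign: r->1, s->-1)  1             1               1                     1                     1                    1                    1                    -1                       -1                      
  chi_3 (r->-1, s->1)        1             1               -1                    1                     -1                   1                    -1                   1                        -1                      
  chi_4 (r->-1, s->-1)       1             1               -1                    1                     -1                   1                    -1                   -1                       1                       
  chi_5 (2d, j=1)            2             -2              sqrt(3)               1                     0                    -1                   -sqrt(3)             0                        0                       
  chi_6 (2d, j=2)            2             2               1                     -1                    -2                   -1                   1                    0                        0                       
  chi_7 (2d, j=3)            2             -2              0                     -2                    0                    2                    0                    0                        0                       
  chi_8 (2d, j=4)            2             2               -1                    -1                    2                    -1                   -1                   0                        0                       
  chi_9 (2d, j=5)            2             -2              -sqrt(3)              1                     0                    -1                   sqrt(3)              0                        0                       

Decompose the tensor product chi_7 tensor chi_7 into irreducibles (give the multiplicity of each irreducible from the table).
chi_7 tensor chi_7 = chi_1 + chi_2 + chi_3 + chi_4 (all other irreducibles have multiplicity 0).

Derivation: The character of a tensor product is the pointwise product (chi_7 * chi_7)(C) = chi_7(C) * chi_7(C):
  {e}: (2)*(2), {r^6}: (-2)*(-2), {r^1, r^11}: (0)*(0), {r^2, r^10}: (-2)*(-2), {r^3, r^9}: (0)*(0), {r^4, r^8}: (2)*(2), {r^5, r^7}: (0)*(0), {s, sr^2, ...}: (0)*(0), {sr, sr^3, ...}: (0)*(0)
so (chi_7 * chi_7) takes values
  {e} -> 4, {r^6} -> 4, {r^1, r^11} -> 0, {r^2, r^10} -> 4, {r^3, r^9} -> 0, {r^4, r^8} -> 4, {r^5, r^7} -> 0, {s, sr^2, ...} -> 0, {sr, sr^3, ...} -> 0.
Now take the inner product of this character with each irreducible chi from the table, <chi_7*chi_7, chi> = (1/24) sum_C |C| (chi_7*chi_7)(C) conj(chi(C)):
  <chi_7*chi_7, chi_1> = (1/24)[1*(4)*conj(1) + 1*(4)*conj(1) + 2*(0)*conj(1) + 2*(4)*conj(1) + 2*(0)*conj(1) + 2*(4)*conj(1) + 2*(0)*conj(1) + 6*(0)*conj(1) + 6*(0)*conj(1)]
      = (1/24)[(4) + (4) + (0) + (8) + (0) + (8) + (0) + (0) + (0)] = 24/24 = 1
  <chi_7*chi_7, chi_2> = (1/24)[1*(4)*conj(1) + 1*(4)*conj(1) + 2*(0)*conj(1) + 2*(4)*conj(1) + 2*(0)*conj(1) + 2*(4)*conj(1) + 2*(0)*conj(1) + 6*(0)*conj(-1) + 6*(0)*conj(-1)]
      = (1/24)[(4) + (4) + (0) + (8) + (0) + (8) + (0) + (0) + (0)] = 24/24 = 1
  <chi_7*chi_7, chi_3> = (1/24)[1*(4)*conj(1) + 1*(4)*conj(1) + 2*(0)*conj(-1) + 2*(4)*conj(1) + 2*(0)*conj(-1) + 2*(4)*conj(1) + 2*(0)*conj(-1) + 6*(0)*conj(1) + 6*(0)*conj(-1)]
      = (1/24)[(4) + (4) + (0) + (8) + (0) + (8) + (0) + (0) + (0)] = 24/24 = 1
  <chi_7*chi_7, chi_4> = (1/24)[1*(4)*conj(1) + 1*(4)*conj(1) + 2*(0)*conj(-1) + 2*(4)*conj(1) + 2*(0)*conj(-1) + 2*(4)*conj(1) + 2*(0)*conj(-1) + 6*(0)*conj(-1) + 6*(0)*conj(1)]
      = (1/24)[(4) + (4) + (0) + (8) + (0) + (8) + (0) + (0) + (0)] = 24/24 = 1
  <chi_7*chi_7, chi_5> = (1/24)[1*(4)*conj(2) + 1*(4)*conj(-2) + 2*(0)*conj(sqrt(3)) + 2*(4)*conj(1) + 2*(0)*conj(0) + 2*(4)*conj(-1) + 2*(0)*conj(-sqrt(3)) + 6*(0)*conj(0) + 6*(0)*conj(0)]
      = (1/24)[(8) + (-8) + (0) + (8) + (0) + (-8) + (0) + (0) + (0)] = 0/24 = 0
  <chi_7*chi_7, chi_6> = (1/24)[1*(4)*conj(2) + 1*(4)*conj(2) + 2*(0)*conj(1) + 2*(4)*conj(-1) + 2*(0)*conj(-2) + 2*(4)*conj(-1) + 2*(0)*conj(1) + 6*(0)*conj(0) + 6*(0)*conj(0)]
      = (1/24)[(8) + (8) + (0) + (-8) + (0) + (-8) + (0) + (0) + (0)] = 0/24 = 0
  <chi_7*chi_7, chi_7> = (1/24)[1*(4)*conj(2) + 1*(4)*conj(-2) + 2*(0)*conj(0) + 2*(4)*conj(-2) + 2*(0)*conj(0) + 2*(4)*conj(2) + 2*(0)*conj(0) + 6*(0)*conj(0) + 6*(0)*conj(0)]
      = (1/24)[(8) + (-8) + (0) + (-16) + (0) + (16) + (0) + (0) + (0)] = 0/24 = 0
  <chi_7*chi_7, chi_8> = (1/24)[1*(4)*conj(2) + 1*(4)*conj(2) + 2*(0)*conj(-1) + 2*(4)*conj(-1) + 2*(0)*conj(2) + 2*(4)*conj(-1) + 2*(0)*conj(-1) + 6*(0)*conj(0) + 6*(0)*conj(0)]
      = (1/24)[(8) + (8) + (0) + (-8) + (0) + (-8) + (0) + (0) + (0)] = 0/24 = 0
  <chi_7*chi_7, chi_9> = (1/24)[1*(4)*conj(2) + 1*(4)*conj(-2) + 2*(0)*conj(-sqrt(3)) + 2*(4)*conj(1) + 2*(0)*conj(0) + 2*(4)*conj(-1) + 2*(0)*conj(sqrt(3)) + 6*(0)*conj(0) + 6*(0)*conj(0)]
      = (1/24)[(8) + (-8) + (0) + (8) + (0) + (-8) + (0) + (0) + (0)] = 0/24 = 0
Hence the multiplicities are chi_1: 1, chi_2: 1, chi_3: 1, chi_4: 1. Dimension check: dim(chi_7)*dim(chi_7) = 2*2 = 4 and sum (mult * dim) = 1*1 + 1*1 + 1*1 + 1*1 = 4.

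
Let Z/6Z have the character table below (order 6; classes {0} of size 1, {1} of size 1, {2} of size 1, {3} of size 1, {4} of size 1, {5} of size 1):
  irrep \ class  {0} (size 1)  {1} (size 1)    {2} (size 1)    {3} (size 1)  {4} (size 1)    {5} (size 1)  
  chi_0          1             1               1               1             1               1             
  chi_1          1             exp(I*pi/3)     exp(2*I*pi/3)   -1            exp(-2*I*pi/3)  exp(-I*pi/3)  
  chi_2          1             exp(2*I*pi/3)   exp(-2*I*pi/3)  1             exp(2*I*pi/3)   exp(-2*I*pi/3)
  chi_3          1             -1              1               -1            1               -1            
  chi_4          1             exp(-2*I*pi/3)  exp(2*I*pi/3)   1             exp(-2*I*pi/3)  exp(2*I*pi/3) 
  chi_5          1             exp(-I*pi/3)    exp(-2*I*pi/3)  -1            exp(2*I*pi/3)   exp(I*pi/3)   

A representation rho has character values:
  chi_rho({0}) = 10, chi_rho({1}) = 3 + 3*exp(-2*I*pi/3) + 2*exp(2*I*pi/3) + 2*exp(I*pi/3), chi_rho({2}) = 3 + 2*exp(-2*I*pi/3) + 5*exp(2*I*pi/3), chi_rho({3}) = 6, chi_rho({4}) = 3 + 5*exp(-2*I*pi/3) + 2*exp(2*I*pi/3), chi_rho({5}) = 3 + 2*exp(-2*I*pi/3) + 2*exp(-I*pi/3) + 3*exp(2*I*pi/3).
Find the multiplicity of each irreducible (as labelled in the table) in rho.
Multiplicities: chi_0: 3, chi_1: 2, chi_2: 2, chi_3: 0, chi_4: 3, chi_5: 0.

Argument: Use <chi_rho, chi> = (1/|G|) sum_C |C| * chi_rho(C) * conj(chi(C)) with |G| = 6 for each irreducible chi in the table:
  <chi_rho, chi_0> = (1/6)[1*(10)*conj(1) + 1*(3 + 3*exp(-2*I*pi/3) + 2*exp(2*I*pi/3) + 2*exp(I*pi/3))*conj(1) + 1*(3 + 2*exp(-2*I*pi/3) + 5*exp(2*I*pi/3))*conj(1) + 1*(6)*conj(1) + 1*(3 + 5*exp(-2*I*pi/3) + 2*exp(2*I*pi/3))*conj(1) + 1*(3 + 2*exp(-2*I*pi/3) + 2*exp(-I*pi/3) + 3*exp(2*I*pi/3))*conj(1)]
      = (1/6)[(10) + (3 + 3*exp(-2*I*pi/3) + 2*exp(2*I*pi/3) + 2*exp(I*pi/3)) + (3 + 2*exp(-2*I*pi/3) + 5*exp(2*I*pi/3)) + (6) + (3 + 5*exp(-2*I*pi/3) + 2*exp(2*I*pi/3)) + (3 + 2*exp(-2*I*pi/3) + 2*exp(-I*pi/3) + 3*exp(2*I*pi/3))] = 18/6 = 3
  <chi_rho, chi_1> = (1/6)[1*(10)*conj(1) + 1*(3 + 3*exp(-2*I*pi/3) + 2*exp(2*I*pi/3) + 2*exp(I*pi/3))*conj(exp(I*pi/3)) + 1*(3 + 2*exp(-2*I*pi/3) + 5*exp(2*I*pi/3))*conj(exp(2*I*pi/3)) + 1*(6)*conj(-1) + 1*(3 + 5*exp(-2*I*pi/3) + 2*exp(2*I*pi/3))*conj(exp(-2*I*pi/3)) + 1*(3 + 2*exp(-2*I*pi/3) + 2*exp(-I*pi/3) + 3*exp(2*I*pi/3))*conj(exp(-I*pi/3))]
      = (1/6)[(10) + (-1 + 3*exp(-I*pi/3) + 2*exp(I*pi/3)) + (5 + 3*exp(-2*I*pi/3) + 2*exp(2*I*pi/3)) + (-6) + (5 + 2*exp(-2*I*pi/3) + 3*exp(2*I*pi/3)) + (-1 + 2*exp(-I*pi/3) + 3*exp(I*pi/3))] = 12/6 = 2
  <chi_rho, chi_2> = (1/6)[1*(10)*conj(1) + 1*(3 + 3*exp(-2*I*pi/3) + 2*exp(2*I*pi/3) + 2*exp(I*pi/3))*conj(exp(2*I*pi/3)) + 1*(3 + 2*exp(-2*I*pi/3) + 5*exp(2*I*pi/3))*conj(exp(-2*I*pi/3)) + 1*(6)*conj(1) + 1*(3 + 5*exp(-2*I*pi/3) + 2*exp(2*I*pi/3))*conj(exp(2*I*pi/3)) + 1*(3 + 2*exp(-2*I*pi/3) + 2*exp(-I*pi/3) + 3*exp(2*I*pi/3))*conj(exp(-2*I*pi/3))]
      = (1/6)[(10) + (2 + 3*exp(-2*I*pi/3) + 2*exp(-I*pi/3) + 3*exp(2*I*pi/3)) + (2 + 5*exp(-2*I*pi/3) + 3*exp(2*I*pi/3)) + (6) + (2 + 3*exp(-2*I*pi/3) + 5*exp(2*I*pi/3)) + (2 + 3*exp(-2*I*pi/3) + 2*exp(I*pi/3) + 3*exp(2*I*pi/3))] = 12/6 = 2
  <chi_rho, chi_3> = (1/6)[1*(10)*conj(1) + 1*(3 + 3*exp(-2*I*pi/3) + 2*exp(2*I*pi/3) + 2*exp(I*pi/3))*conj(-1) + 1*(3 + 2*exp(-2*I*pi/3) + 5*exp(2*I*pi/3))*conj(1) + 1*(6)*conj(-1) + 1*(3 + 5*exp(-2*I*pi/3) + 2*exp(2*I*pi/3))*conj(1) + 1*(3 + 2*exp(-2*I*pi/3) + 2*exp(-I*pi/3) + 3*exp(2*I*pi/3))*conj(-1)]
      = (1/6)[(10) + (-3 - 2*exp(I*pi/3) - 2*exp(2*I*pi/3) - 3*exp(-2*I*pi/3)) + (3 + 2*exp(-2*I*pi/3) + 5*exp(2*I*pi/3)) + (-6) + (3 + 5*exp(-2*I*pi/3) + 2*exp(2*I*pi/3)) + (-3 - 3*exp(2*I*pi/3) - 2*exp(-I*pi/3) - 2*exp(-2*I*pi/3))] = 0/6 = 0
  <chi_rho, chi_4> = (1/6)[1*(10)*conj(1) + 1*(3 + 3*exp(-2*I*pi/3) + 2*exp(2*I*pi/3) + 2*exp(I*pi/3))*conj(exp(-2*I*pi/3)) + 1*(3 + 2*exp(-2*I*pi/3) + 5*exp(2*I*pi/3))*conj(exp(2*I*pi/3)) + 1*(6)*conj(1) + 1*(3 + 5*exp(-2*I*pi/3) + 2*exp(2*I*pi/3))*conj(exp(-2*I*pi/3)) + 1*(3 + 2*exp(-2*I*pi/3) + 2*exp(-I*pi/3) + 3*exp(2*I*pi/3))*conj(exp(2*I*pi/3))]
      = (1/6)[(10) + (1 + 2*exp(-2*I*pi/3) + 3*exp(2*I*pi/3)) + (5 + 3*exp(-2*I*pi/3) + 2*exp(2*I*pi/3)) + (6) + (5 + 2*exp(-2*I*pi/3) + 3*exp(2*I*pi/3)) + (1 + 3*exp(-2*I*pi/3) + 2*exp(2*I*pi/3))] = 18/6 = 3
  <chi_rho, chi_5> = (1/6)[1*(10)*conj(1) + 1*(3 + 3*exp(-2*I*pi/3) + 2*exp(2*I*pi/3) + 2*exp(I*pi/3))*conj(exp(-I*pi/3)) + 1*(3 + 2*exp(-2*I*pi/3) + 5*exp(2*I*pi/3))*conj(exp(-2*I*pi/3)) + 1*(6)*conj(-1) + 1*(3 + 5*exp(-2*I*pi/3) + 2*exp(2*I*pi/3))*conj(exp(2*I*pi/3)) + 1*(3 + 2*exp(-2*I*pi/3) + 2*exp(-I*pi/3) + 3*exp(2*I*pi/3))*conj(exp(I*pi/3))]
      = (1/6)[(10) + (-2 + 3*exp(-I*pi/3) + 2*exp(2*I*pi/3) + 3*exp(I*pi/3)) + (2 + 5*exp(-2*I*pi/3) + 3*exp(2*I*pi/3)) + (-6) + (2 + 3*exp(-2*I*pi/3) + 5*exp(2*I*pi/3)) + (-2 + 3*exp(-I*pi/3) + 2*exp(-2*I*pi/3) + 3*exp(I*pi/3))] = 0/6 = 0
(Exp terms are combined using exp(i*s)*conj(exp(i*t)) = exp(i*(s-t)), and sums of them are collapsed using the identity that for every m > 1 the m distinct m-th roots of unity sum to 0, e.g. 1 + exp(2*I*pi/3) + exp(-2*I*pi/3) = 0.)
Dimension check: dim(rho) = sum (mult * dim) = 3*1 + 2*1 + 2*1 + 0*1 + 3*1 + 0*1 = 10 = chi_rho(e) = 10.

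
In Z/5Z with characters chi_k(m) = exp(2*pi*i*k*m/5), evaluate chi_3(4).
chi_3(4) = zeta_5^12 = exp(4*I*pi/5)

chi_3(4) = zeta_5^(3*4) = zeta_5^12. Since zeta_5^5 = 1, this equals zeta_5^2 = exp(2*pi*i*2/5) = exp(4*I*pi/5).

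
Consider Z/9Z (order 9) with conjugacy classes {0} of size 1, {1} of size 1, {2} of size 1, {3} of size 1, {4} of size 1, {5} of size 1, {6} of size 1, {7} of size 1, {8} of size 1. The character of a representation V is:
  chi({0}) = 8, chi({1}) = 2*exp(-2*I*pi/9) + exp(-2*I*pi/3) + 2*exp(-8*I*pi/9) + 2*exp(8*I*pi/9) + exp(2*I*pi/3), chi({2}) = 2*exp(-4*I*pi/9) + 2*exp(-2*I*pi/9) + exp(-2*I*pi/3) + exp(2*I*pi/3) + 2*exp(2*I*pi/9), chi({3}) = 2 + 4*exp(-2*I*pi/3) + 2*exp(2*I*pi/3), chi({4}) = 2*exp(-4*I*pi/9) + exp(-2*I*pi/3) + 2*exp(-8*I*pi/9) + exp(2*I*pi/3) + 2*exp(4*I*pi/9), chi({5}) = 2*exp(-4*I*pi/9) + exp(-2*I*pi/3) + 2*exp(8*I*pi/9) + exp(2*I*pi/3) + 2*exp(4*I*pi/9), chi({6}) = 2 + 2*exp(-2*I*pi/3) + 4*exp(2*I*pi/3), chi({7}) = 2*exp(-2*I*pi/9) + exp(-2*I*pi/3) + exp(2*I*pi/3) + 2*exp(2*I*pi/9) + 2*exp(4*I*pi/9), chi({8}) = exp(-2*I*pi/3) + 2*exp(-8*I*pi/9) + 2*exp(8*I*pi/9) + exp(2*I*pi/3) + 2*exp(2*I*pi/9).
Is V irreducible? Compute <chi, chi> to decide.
Not irreducible (reducible): <chi, chi> = 14 > 1.

Proof sketch: <chi, chi> = (1/|G|) sum_C |C| * |chi(C)|^2 = (1/9)[1*|8|^2 + 1*|2*exp(-2*I*pi/9) + exp(-2*I*pi/3) + 2*exp(-8*I*pi/9) + 2*exp(8*I*pi/9) + exp(2*I*pi/3)|^2 + 1*|2*exp(-4*I*pi/9) + 2*exp(-2*I*pi/9) + exp(-2*I*pi/3) + exp(2*I*pi/3) + 2*exp(2*I*pi/9)|^2 + 1*|2 + 4*exp(-2*I*pi/3) + 2*exp(2*I*pi/3)|^2 + 1*|2*exp(-4*I*pi/9) + exp(-2*I*pi/3) + 2*exp(-8*I*pi/9) + exp(2*I*pi/3) + 2*exp(4*I*pi/9)|^2 + 1*|2*exp(-4*I*pi/9) + exp(-2*I*pi/3) + 2*exp(8*I*pi/9) + exp(2*I*pi/3) + 2*exp(4*I*pi/9)|^2 + 1*|2 + 2*exp(-2*I*pi/3) + 4*exp(2*I*pi/3)|^2 + 1*|2*exp(-2*I*pi/9) + exp(-2*I*pi/3) + exp(2*I*pi/3) + 2*exp(2*I*pi/9) + 2*exp(4*I*pi/9)|^2 + 1*|exp(-2*I*pi/3) + 2*exp(-8*I*pi/9) + 2*exp(8*I*pi/9) + exp(2*I*pi/3) + 2*exp(2*I*pi/9)|^2]
  = (1/9)[(64) + (14 + 6*exp(-4*I*pi/9) + 8*exp(-2*I*pi/9) + 5*exp(-2*I*pi/3) + 6*exp(-8*I*pi/9) + 6*exp(8*I*pi/9) + 5*exp(2*I*pi/3) + 8*exp(2*I*pi/9) + 6*exp(4*I*pi/9)) + (14 + 8*exp(-4*I*pi/9) + 5*exp(-2*I*pi/3) + 6*exp(-2*I*pi/9) + 6*exp(-8*I*pi/9) + 6*exp(8*I*pi/9) + 6*exp(2*I*pi/9) + 5*exp(2*I*pi/3) + 8*exp(4*I*pi/9)) + (4) + (14 + 6*exp(-4*I*pi/9) + 5*exp(-2*I*pi/3) + 6*exp(-2*I*pi/9) + 8*exp(-8*I*pi/9) + 8*exp(8*I*pi/9) + 6*exp(2*I*pi/9) + 5*exp(2*I*pi/3) + 6*exp(4*I*pi/9)) + (14 + 6*exp(-4*I*pi/9) + 5*exp(-2*I*pi/3) + 6*exp(-2*I*pi/9) + 8*exp(-8*I*pi/9) + 8*exp(8*I*pi/9) + 6*exp(2*I*pi/9) + 5*exp(2*I*pi/3) + 6*exp(4*I*pi/9)) + (4) + (14 + 8*exp(-4*I*pi/9) + 5*exp(-2*I*pi/3) + 6*exp(-2*I*pi/9) + 6*exp(-8*I*pi/9) + 6*exp(8*I*pi/9) + 6*exp(2*I*pi/9) + 5*exp(2*I*pi/3) + 8*exp(4*I*pi/9)) + (14 + 6*exp(-4*I*pi/9) + 8*exp(-2*I*pi/9) + 5*exp(-2*I*pi/3) + 6*exp(-8*I*pi/9) + 6*exp(8*I*pi/9) + 5*exp(2*I*pi/3) + 8*exp(2*I*pi/9) + 6*exp(4*I*pi/9))] = 126/9 = 14.
(Exp terms are combined using exp(i*s)*conj(exp(i*t)) = exp(i*(s-t)), and sums of them are collapsed using the identity that for every m > 1 the m distinct m-th roots of unity sum to 0, e.g. 1 + exp(2*I*pi/3) + exp(-2*I*pi/3) = 0.)
A character is irreducible iff <chi, chi> = 1, so this representation is reducible.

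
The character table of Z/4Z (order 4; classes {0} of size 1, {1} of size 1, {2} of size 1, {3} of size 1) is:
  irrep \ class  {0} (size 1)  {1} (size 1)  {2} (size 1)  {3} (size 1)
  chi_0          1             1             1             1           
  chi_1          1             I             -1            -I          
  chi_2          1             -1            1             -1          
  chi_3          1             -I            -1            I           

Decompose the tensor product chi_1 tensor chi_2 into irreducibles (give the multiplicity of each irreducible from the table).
chi_1 tensor chi_2 = chi_3 (all other irreducibles have multiplicity 0).

Explanation: The character of a tensor product is the pointwise product (chi_1 * chi_2)(C) = chi_1(C) * chi_2(C):
  {0}: (1)*(1), {1}: (I)*(-1), {2}: (-1)*(1), {3}: (-I)*(-1)
so (chi_1 * chi_2) takes values
  {0} -> 1, {1} -> -I, {2} -> -1, {3} -> I.
Now take the inner product of this character with each irreducible chi from the table, <chi_1*chi_2, chi> = (1/4) sum_C |C| (chi_1*chi_2)(C) conj(chi(C)):
  <chi_1*chi_2, chi_0> = (1/4)[1*(1)*conj(1) + 1*(-I)*conj(1) + 1*(-1)*conj(1) + 1*(I)*conj(1)]
      = (1/4)[(1) + (-I) + (-1) + (I)] = 0/4 = 0
  <chi_1*chi_2, chi_1> = (1/4)[1*(1)*conj(1) + 1*(-I)*conj(I) + 1*(-1)*conj(-1) + 1*(I)*conj(-I)]
      = (1/4)[(1) + (-1) + (1) + (-1)] = 0/4 = 0
  <chi_1*chi_2, chi_2> = (1/4)[1*(1)*conj(1) + 1*(-I)*conj(-1) + 1*(-1)*conj(1) + 1*(I)*conj(-1)]
      = (1/4)[(1) + (I) + (-1) + (-I)] = 0/4 = 0
  <chi_1*chi_2, chi_3> = (1/4)[1*(1)*conj(1) + 1*(-I)*conj(-I) + 1*(-1)*conj(-1) + 1*(I)*conj(I)]
      = (1/4)[(1) + (1) + (1) + (1)] = 4/4 = 1
(Exp terms are combined using exp(i*s)*conj(exp(i*t)) = exp(i*(s-t)), and sums of them are collapsed using the identity that for every m > 1 the m distinct m-th roots of unity sum to 0, e.g. 1 + exp(2*I*pi/3) + exp(-2*I*pi/3) = 0.)
Hence the multiplicities are chi_3: 1. Dimension check: dim(chi_1)*dim(chi_2) = 1*1 = 1 and sum (mult * dim) = 1*1 = 1.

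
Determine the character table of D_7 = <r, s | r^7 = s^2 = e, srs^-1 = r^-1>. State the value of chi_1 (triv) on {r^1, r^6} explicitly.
Conjugacy classes: {e} of size 1, {r^1, r^6} of size 2, {r^2, r^5} of size 2, {r^3, r^4} of size 2, {s, sr, ..., sr^6} of size 7.
Character table:
  irrep \ class              {e} (size 1)  {r^1, r^6} (size 2)  {r^2, r^5} (size 2)  {r^3, r^4} (size 2)  {s, sr, ..., sr^6} (size 7)
  chi_1 (triv)               1             1                    1                    1                    1                          
  chi_2 (sign: r->1, s->-1)  1             1                    1                    1                    -1                         
  chi_3 (2d, j=1)            2             2*cos(2*pi/7)        -2*cos(3*pi/7)       -2*cos(pi/7)         0                          
  chi_4 (2d, j=2)            2             -2*cos(3*pi/7)       -2*cos(pi/7)         2*cos(2*pi/7)        0                          
  chi_5 (2d, j=3)            2             -2*cos(pi/7)         2*cos(2*pi/7)        -2*cos(3*pi/7)       0                          

Spot check: chi_1 (triv) on {r^1, r^6} = 1.

Justification: D_7 has order 2*7 = 14 with 5 conjugacy classes, hence 5 irreducibles. Sum of squared dims 1 + 1 + 4 + 4 + 4 = 14 = |G|. Linear characters come from the abelianisation; the 2-dimensional irreps have character r^k -> 2*cos(2*pi*j*k/7), reflections -> 0.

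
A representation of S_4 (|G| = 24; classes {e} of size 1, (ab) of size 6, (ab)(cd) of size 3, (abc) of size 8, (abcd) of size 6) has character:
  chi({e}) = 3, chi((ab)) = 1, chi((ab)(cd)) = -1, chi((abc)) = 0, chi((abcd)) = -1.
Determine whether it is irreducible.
Irreducible: <chi, chi> = 1.

Why: <chi, chi> = (1/|G|) sum_C |C| * |chi(C)|^2 = (1/24)[1*|3|^2 + 6*|1|^2 + 3*|-1|^2 + 8*|0|^2 + 6*|-1|^2]
  = (1/24)[(9) + (6) + (3) + (0) + (6)] = 24/24 = 1.
A character is irreducible iff <chi, chi> = 1, so this representation is irreducible.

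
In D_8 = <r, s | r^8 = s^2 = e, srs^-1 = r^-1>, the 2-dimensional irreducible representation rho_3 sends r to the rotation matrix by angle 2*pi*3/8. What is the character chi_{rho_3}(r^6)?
chi_{rho_3}(r^6) = 2*cos(2*pi*3*6/8) = 0

Why: rho_3(r^6) is rotation by angle 2*pi*3*6/8, whose trace is 2*cos(2*pi*3*6/8) = 0.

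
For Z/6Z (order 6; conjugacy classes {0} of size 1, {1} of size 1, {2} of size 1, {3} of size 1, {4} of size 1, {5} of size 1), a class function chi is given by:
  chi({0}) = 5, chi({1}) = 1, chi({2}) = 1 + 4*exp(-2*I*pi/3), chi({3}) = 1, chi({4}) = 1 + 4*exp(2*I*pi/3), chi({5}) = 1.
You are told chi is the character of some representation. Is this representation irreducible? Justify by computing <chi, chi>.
Not irreducible (reducible): <chi, chi> = 9 > 1.

Derivation: <chi, chi> = (1/|G|) sum_C |C| * |chi(C)|^2 = (1/6)[1*|5|^2 + 1*|1|^2 + 1*|1 + 4*exp(-2*I*pi/3)|^2 + 1*|1|^2 + 1*|1 + 4*exp(2*I*pi/3)|^2 + 1*|1|^2]
  = (1/6)[(25) + (1) + (13) + (1) + (13) + (1)] = 54/6 = 9.
(Exp terms are combined using exp(i*s)*conj(exp(i*t)) = exp(i*(s-t)), and sums of them are collapsed using the identity that for every m > 1 the m distinct m-th roots of unity sum to 0, e.g. 1 + exp(2*I*pi/3) + exp(-2*I*pi/3) = 0.)
A character is irreducible iff <chi, chi> = 1, so this representation is reducible.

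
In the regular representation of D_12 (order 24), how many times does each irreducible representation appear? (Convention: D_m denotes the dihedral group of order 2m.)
Each irreducible V_i of dimension d_i appears with multiplicity d_i, i.e. rho_reg = (direct sum over all irreducibles V_i) d_i V_i. The irreducible dimensions for D_12 are 1, 1, 1, 1, 2, 2, 2, 2, 2: 4 irreducibles of dimension 1, each with multiplicity 1; 5 irreducibles of dimension 2, each with multiplicity 2. Total dimension 4*1*1 + 5*2*2 = 24 = |G|.

Solution. General theorem: in the regular representation of a finite group G, each irreducible appears with multiplicity equal to its dimension. Check: dim(rho_reg) = sum d_i^2 = 1 + 1 + 1 + 1 + 4 + 4 + 4 + 4 + 4 = 24 = |G|.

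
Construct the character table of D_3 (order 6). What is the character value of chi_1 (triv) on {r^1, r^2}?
Conjugacy classes: {e} of size 1, {r^1, r^2} of size 2, {s, sr, ..., sr^2} of size 3.
Character table:
  irrep \ class              {e} (size 1)  {r^1, r^2} (size 2)  {s, sr, ..., sr^2} (size 3)
  chi_1 (triv)               1             1                    1                          
  chi_2 (sign: r->1, s->-1)  1             1                    -1                         
  chi_3 (2d, j=1)            2             -1                   0                          

Spot check: chi_1 (triv) on {r^1, r^2} = 1.

Solution. D_3 has order 2*3 = 6 with 3 conjugacy classes, hence 3 irreducibles. Sum of squared dims 1 + 1 + 4 = 6 = |G|. Linear characters come from the abelianisation; the 2-dimensional irreps have character r^k -> 2*cos(2*pi*j*k/3), reflections -> 0.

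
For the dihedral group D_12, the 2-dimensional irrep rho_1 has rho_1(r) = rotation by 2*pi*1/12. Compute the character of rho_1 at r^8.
chi_{rho_1}(r^8) = 2*cos(2*pi*1*8/12) = -1

Details: rho_1(r^8) is rotation by angle 2*pi*1*8/12, whose trace is 2*cos(2*pi*1*8/12) = -1.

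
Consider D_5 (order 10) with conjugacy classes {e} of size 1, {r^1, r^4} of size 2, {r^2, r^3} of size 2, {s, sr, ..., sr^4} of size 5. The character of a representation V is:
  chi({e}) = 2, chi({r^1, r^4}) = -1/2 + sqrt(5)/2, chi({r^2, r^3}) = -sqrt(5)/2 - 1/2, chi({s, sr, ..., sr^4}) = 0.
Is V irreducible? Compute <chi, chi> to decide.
Irreducible: <chi, chi> = 1.

Working: <chi, chi> = (1/|G|) sum_C |C| * |chi(C)|^2 = (1/10)[1*|2|^2 + 2*|-1/2 + sqrt(5)/2|^2 + 2*|-sqrt(5)/2 - 1/2|^2 + 5*|0|^2]
  = (1/10)[(4) + (3 - sqrt(5)) + (sqrt(5) + 3) + (0)] = 10/10 = 1.
A character is irreducible iff <chi, chi> = 1, so this representation is irreducible.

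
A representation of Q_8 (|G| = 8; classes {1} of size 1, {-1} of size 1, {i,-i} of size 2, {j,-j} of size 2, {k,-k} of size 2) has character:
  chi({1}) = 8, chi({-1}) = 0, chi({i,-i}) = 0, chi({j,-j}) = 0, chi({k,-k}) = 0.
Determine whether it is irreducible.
Not irreducible (reducible): <chi, chi> = 8 > 1.

Explanation: <chi, chi> = (1/|G|) sum_C |C| * |chi(C)|^2 = (1/8)[1*|8|^2 + 1*|0|^2 + 2*|0|^2 + 2*|0|^2 + 2*|0|^2]
  = (1/8)[(64) + (0) + (0) + (0) + (0)] = 64/8 = 8.
A character is irreducible iff <chi, chi> = 1, so this representation is reducible.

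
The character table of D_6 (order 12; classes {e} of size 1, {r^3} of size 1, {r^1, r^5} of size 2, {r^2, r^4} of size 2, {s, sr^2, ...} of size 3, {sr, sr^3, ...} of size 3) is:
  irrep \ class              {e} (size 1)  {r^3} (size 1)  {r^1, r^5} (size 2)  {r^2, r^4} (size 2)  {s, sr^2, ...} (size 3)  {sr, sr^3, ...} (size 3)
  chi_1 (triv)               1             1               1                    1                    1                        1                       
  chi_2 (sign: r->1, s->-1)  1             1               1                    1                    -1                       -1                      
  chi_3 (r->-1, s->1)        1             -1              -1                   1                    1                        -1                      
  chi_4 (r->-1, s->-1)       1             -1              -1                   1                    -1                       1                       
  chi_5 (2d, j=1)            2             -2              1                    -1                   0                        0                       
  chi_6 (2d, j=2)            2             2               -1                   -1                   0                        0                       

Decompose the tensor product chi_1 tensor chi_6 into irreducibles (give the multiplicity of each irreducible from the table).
chi_1 tensor chi_6 = chi_6 (all other irreducibles have multiplicity 0).

Explanation: The character of a tensor product is the pointwise product (chi_1 * chi_6)(C) = chi_1(C) * chi_6(C):
  {e}: (1)*(2), {r^3}: (1)*(2), {r^1, r^5}: (1)*(-1), {r^2, r^4}: (1)*(-1), {s, sr^2, ...}: (1)*(0), {sr, sr^3, ...}: (1)*(0)
so (chi_1 * chi_6) takes values
  {e} -> 2, {r^3} -> 2, {r^1, r^5} -> -1, {r^2, r^4} -> -1, {s, sr^2, ...} -> 0, {sr, sr^3, ...} -> 0.
Now take the inner product of this character with each irreducible chi from the table, <chi_1*chi_6, chi> = (1/12) sum_C |C| (chi_1*chi_6)(C) conj(chi(C)):
  <chi_1*chi_6, chi_1> = (1/12)[1*(2)*conj(1) + 1*(2)*conj(1) + 2*(-1)*conj(1) + 2*(-1)*conj(1) + 3*(0)*conj(1) + 3*(0)*conj(1)]
      = (1/12)[(2) + (2) + (-2) + (-2) + (0) + (0)] = 0/12 = 0
  <chi_1*chi_6, chi_2> = (1/12)[1*(2)*conj(1) + 1*(2)*conj(1) + 2*(-1)*conj(1) + 2*(-1)*conj(1) + 3*(0)*conj(-1) + 3*(0)*conj(-1)]
      = (1/12)[(2) + (2) + (-2) + (-2) + (0) + (0)] = 0/12 = 0
  <chi_1*chi_6, chi_3> = (1/12)[1*(2)*conj(1) + 1*(2)*conj(-1) + 2*(-1)*conj(-1) + 2*(-1)*conj(1) + 3*(0)*conj(1) + 3*(0)*conj(-1)]
      = (1/12)[(2) + (-2) + (2) + (-2) + (0) + (0)] = 0/12 = 0
  <chi_1*chi_6, chi_4> = (1/12)[1*(2)*conj(1) + 1*(2)*conj(-1) + 2*(-1)*conj(-1) + 2*(-1)*conj(1) + 3*(0)*conj(-1) + 3*(0)*conj(1)]
      = (1/12)[(2) + (-2) + (2) + (-2) + (0) + (0)] = 0/12 = 0
  <chi_1*chi_6, chi_5> = (1/12)[1*(2)*conj(2) + 1*(2)*conj(-2) + 2*(-1)*conj(1) + 2*(-1)*conj(-1) + 3*(0)*conj(0) + 3*(0)*conj(0)]
      = (1/12)[(4) + (-4) + (-2) + (2) + (0) + (0)] = 0/12 = 0
  <chi_1*chi_6, chi_6> = (1/12)[1*(2)*conj(2) + 1*(2)*conj(2) + 2*(-1)*conj(-1) + 2*(-1)*conj(-1) + 3*(0)*conj(0) + 3*(0)*conj(0)]
      = (1/12)[(4) + (4) + (2) + (2) + (0) + (0)] = 12/12 = 1
Hence the multiplicities are chi_6: 1. Dimension check: dim(chi_1)*dim(chi_6) = 1*2 = 2 and sum (mult * dim) = 1*2 = 2.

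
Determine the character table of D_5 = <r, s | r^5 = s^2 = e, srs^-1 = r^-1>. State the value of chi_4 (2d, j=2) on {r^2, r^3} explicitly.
Conjugacy classes: {e} of size 1, {r^1, r^4} of size 2, {r^2, r^3} of size 2, {s, sr, ..., sr^4} of size 5.
Character table:
  irrep \ class              {e} (size 1)  {r^1, r^4} (size 2)  {r^2, r^3} (size 2)  {s, sr, ..., sr^4} (size 5)
  chi_1 (triv)               1             1                    1                    1                          
  chi_2 (sign: r->1, s->-1)  1             1                    1                    -1                         
  chi_3 (2d, j=1)            2             -1/2 + sqrt(5)/2     -sqrt(5)/2 - 1/2     0                          
  chi_4 (2d, j=2)            2             -sqrt(5)/2 - 1/2     -1/2 + sqrt(5)/2     0                          

Spot check: chi_4 (2d, j=2) on {r^2, r^3} = -1/2 + sqrt(5)/2.

Working: D_5 has order 2*5 = 10 with 4 conjugacy classes, hence 4 irreducibles. Sum of squared dims 1 + 1 + 4 + 4 = 10 = |G|. Linear characters come from the abelianisation; the 2-dimensional irreps have character r^k -> 2*cos(2*pi*j*k/5), reflections -> 0.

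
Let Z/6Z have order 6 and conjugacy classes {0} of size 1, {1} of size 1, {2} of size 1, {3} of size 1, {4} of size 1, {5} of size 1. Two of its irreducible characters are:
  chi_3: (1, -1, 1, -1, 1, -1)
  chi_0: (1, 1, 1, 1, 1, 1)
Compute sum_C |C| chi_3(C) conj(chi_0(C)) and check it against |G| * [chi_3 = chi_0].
Sum = 0; so <chi_3, chi_0> = 0 (distinct irreducibles are orthogonal).

Working: Compute term by term over conjugacy classes (|C| * chi_3(C) * conj(chi_0(C))):
  1*(1)*conj(1) + 1*(-1)*conj(1) + 1*(1)*conj(1) + 1*(-1)*conj(1) + 1*(1)*conj(1) + 1*(-1)*conj(1)
  = (1) + (-1) + (1) + (-1) + (1) + (-1)
  = 0.
(Exp terms are combined using exp(i*s)*conj(exp(i*t)) = exp(i*(s-t)), and sums of them are collapsed using the identity that for every m > 1 the m distinct m-th roots of unity sum to 0, e.g. 1 + exp(2*I*pi/3) + exp(-2*I*pi/3) = 0.)
Dividing by |G| = 6 gives 0/6 = 0, matching the row-orthogonality relation <chi_3, chi_0> = [chi_3 = chi_0].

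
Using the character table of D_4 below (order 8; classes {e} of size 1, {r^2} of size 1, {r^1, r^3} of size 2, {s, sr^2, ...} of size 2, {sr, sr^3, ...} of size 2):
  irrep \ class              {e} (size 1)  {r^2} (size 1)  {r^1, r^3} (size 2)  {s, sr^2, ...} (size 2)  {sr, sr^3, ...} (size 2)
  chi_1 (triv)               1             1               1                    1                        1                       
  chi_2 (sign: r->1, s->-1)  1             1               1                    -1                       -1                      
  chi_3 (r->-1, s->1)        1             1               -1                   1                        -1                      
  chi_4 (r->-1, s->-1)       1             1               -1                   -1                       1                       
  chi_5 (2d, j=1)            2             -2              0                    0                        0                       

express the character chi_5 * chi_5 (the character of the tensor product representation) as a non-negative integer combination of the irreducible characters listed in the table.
chi_5 tensor chi_5 = chi_1 + chi_2 + chi_3 + chi_4 (all other irreducibles have multiplicity 0).

Argument: The character of a tensor product is the pointwise product (chi_5 * chi_5)(C) = chi_5(C) * chi_5(C):
  {e}: (2)*(2), {r^2}: (-2)*(-2), {r^1, r^3}: (0)*(0), {s, sr^2, ...}: (0)*(0), {sr, sr^3, ...}: (0)*(0)
so (chi_5 * chi_5) takes values
  {e} -> 4, {r^2} -> 4, {r^1, r^3} -> 0, {s, sr^2, ...} -> 0, {sr, sr^3, ...} -> 0.
Now take the inner product of this character with each irreducible chi from the table, <chi_5*chi_5, chi> = (1/8) sum_C |C| (chi_5*chi_5)(C) conj(chi(C)):
  <chi_5*chi_5, chi_1> = (1/8)[1*(4)*conj(1) + 1*(4)*conj(1) + 2*(0)*conj(1) + 2*(0)*conj(1) + 2*(0)*conj(1)]
      = (1/8)[(4) + (4) + (0) + (0) + (0)] = 8/8 = 1
  <chi_5*chi_5, chi_2> = (1/8)[1*(4)*conj(1) + 1*(4)*conj(1) + 2*(0)*conj(1) + 2*(0)*conj(-1) + 2*(0)*conj(-1)]
      = (1/8)[(4) + (4) + (0) + (0) + (0)] = 8/8 = 1
  <chi_5*chi_5, chi_3> = (1/8)[1*(4)*conj(1) + 1*(4)*conj(1) + 2*(0)*conj(-1) + 2*(0)*conj(1) + 2*(0)*conj(-1)]
      = (1/8)[(4) + (4) + (0) + (0) + (0)] = 8/8 = 1
  <chi_5*chi_5, chi_4> = (1/8)[1*(4)*conj(1) + 1*(4)*conj(1) + 2*(0)*conj(-1) + 2*(0)*conj(-1) + 2*(0)*conj(1)]
      = (1/8)[(4) + (4) + (0) + (0) + (0)] = 8/8 = 1
  <chi_5*chi_5, chi_5> = (1/8)[1*(4)*conj(2) + 1*(4)*conj(-2) + 2*(0)*conj(0) + 2*(0)*conj(0) + 2*(0)*conj(0)]
      = (1/8)[(8) + (-8) + (0) + (0) + (0)] = 0/8 = 0
Hence the multiplicities are chi_1: 1, chi_2: 1, chi_3: 1, chi_4: 1. Dimension check: dim(chi_5)*dim(chi_5) = 2*2 = 4 and sum (mult * dim) = 1*1 + 1*1 + 1*1 + 1*1 = 4.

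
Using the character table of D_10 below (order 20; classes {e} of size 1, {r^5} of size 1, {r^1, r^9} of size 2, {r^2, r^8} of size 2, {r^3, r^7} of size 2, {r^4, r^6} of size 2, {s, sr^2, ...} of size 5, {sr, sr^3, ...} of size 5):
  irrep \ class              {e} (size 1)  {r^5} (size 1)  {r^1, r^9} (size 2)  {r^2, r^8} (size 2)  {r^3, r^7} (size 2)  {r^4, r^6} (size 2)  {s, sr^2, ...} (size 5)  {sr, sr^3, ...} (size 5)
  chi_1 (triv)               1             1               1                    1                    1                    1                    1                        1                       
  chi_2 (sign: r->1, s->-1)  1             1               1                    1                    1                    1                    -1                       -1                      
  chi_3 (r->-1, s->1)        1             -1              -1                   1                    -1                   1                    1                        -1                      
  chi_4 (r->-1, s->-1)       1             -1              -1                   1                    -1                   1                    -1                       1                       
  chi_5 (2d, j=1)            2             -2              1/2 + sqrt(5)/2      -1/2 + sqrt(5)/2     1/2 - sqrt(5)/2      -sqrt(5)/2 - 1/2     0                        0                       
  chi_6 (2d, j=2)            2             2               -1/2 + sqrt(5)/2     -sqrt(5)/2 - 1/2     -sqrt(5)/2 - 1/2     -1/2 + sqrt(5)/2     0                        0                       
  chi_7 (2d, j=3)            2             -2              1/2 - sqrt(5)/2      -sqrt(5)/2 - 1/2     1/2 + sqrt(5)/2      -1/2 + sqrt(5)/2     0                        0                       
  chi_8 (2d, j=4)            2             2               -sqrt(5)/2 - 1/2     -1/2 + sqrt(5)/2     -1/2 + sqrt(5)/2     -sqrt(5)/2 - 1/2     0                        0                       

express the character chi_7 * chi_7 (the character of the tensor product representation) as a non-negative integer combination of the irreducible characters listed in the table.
chi_7 tensor chi_7 = chi_1 + chi_2 + chi_8 (all other irreducibles have multiplicity 0).

Why: The character of a tensor product is the pointwise product (chi_7 * chi_7)(C) = chi_7(C) * chi_7(C):
  {e}: (2)*(2), {r^5}: (-2)*(-2), {r^1, r^9}: (1/2 - sqrt(5)/2)*(1/2 - sqrt(5)/2), {r^2, r^8}: (-sqrt(5)/2 - 1/2)*(-sqrt(5)/2 - 1/2), {r^3, r^7}: (1/2 + sqrt(5)/2)*(1/2 + sqrt(5)/2), {r^4, r^6}: (-1/2 + sqrt(5)/2)*(-1/2 + sqrt(5)/2), {s, sr^2, ...}: (0)*(0), {sr, sr^3, ...}: (0)*(0)
so (chi_7 * chi_7) takes values
  {e} -> 4, {r^5} -> 4, {r^1, r^9} -> 3/2 - sqrt(5)/2, {r^2, r^8} -> sqrt(5)/2 + 3/2, {r^3, r^7} -> sqrt(5)/2 + 3/2, {r^4, r^6} -> 3/2 - sqrt(5)/2, {s, sr^2, ...} -> 0, {sr, sr^3, ...} -> 0.
Now take the inner product of this character with each irreducible chi from the table, <chi_7*chi_7, chi> = (1/20) sum_C |C| (chi_7*chi_7)(C) conj(chi(C)):
  <chi_7*chi_7, chi_1> = (1/20)[1*(4)*conj(1) + 1*(4)*conj(1) + 2*(3/2 - sqrt(5)/2)*conj(1) + 2*(sqrt(5)/2 + 3/2)*conj(1) + 2*(sqrt(5)/2 + 3/2)*conj(1) + 2*(3/2 - sqrt(5)/2)*conj(1) + 5*(0)*conj(1) + 5*(0)*conj(1)]
      = (1/20)[(4) + (4) + (3 - sqrt(5)) + (sqrt(5) + 3) + (sqrt(5) + 3) + (3 - sqrt(5)) + (0) + (0)] = 20/20 = 1
  <chi_7*chi_7, chi_2> = (1/20)[1*(4)*conj(1) + 1*(4)*conj(1) + 2*(3/2 - sqrt(5)/2)*conj(1) + 2*(sqrt(5)/2 + 3/2)*conj(1) + 2*(sqrt(5)/2 + 3/2)*conj(1) + 2*(3/2 - sqrt(5)/2)*conj(1) + 5*(0)*conj(-1) + 5*(0)*conj(-1)]
      = (1/20)[(4) + (4) + (3 - sqrt(5)) + (sqrt(5) + 3) + (sqrt(5) + 3) + (3 - sqrt(5)) + (0) + (0)] = 20/20 = 1
  <chi_7*chi_7, chi_3> = (1/20)[1*(4)*conj(1) + 1*(4)*conj(-1) + 2*(3/2 - sqrt(5)/2)*conj(-1) + 2*(sqrt(5)/2 + 3/2)*conj(1) + 2*(sqrt(5)/2 + 3/2)*conj(-1) + 2*(3/2 - sqrt(5)/2)*conj(1) + 5*(0)*conj(1) + 5*(0)*conj(-1)]
      = (1/20)[(4) + (-4) + (-3 + sqrt(5)) + (sqrt(5) + 3) + (-3 - sqrt(5)) + (3 - sqrt(5)) + (0) + (0)] = 0/20 = 0
  <chi_7*chi_7, chi_4> = (1/20)[1*(4)*conj(1) + 1*(4)*conj(-1) + 2*(3/2 - sqrt(5)/2)*conj(-1) + 2*(sqrt(5)/2 + 3/2)*conj(1) + 2*(sqrt(5)/2 + 3/2)*conj(-1) + 2*(3/2 - sqrt(5)/2)*conj(1) + 5*(0)*conj(-1) + 5*(0)*conj(1)]
      = (1/20)[(4) + (-4) + (-3 + sqrt(5)) + (sqrt(5) + 3) + (-3 - sqrt(5)) + (3 - sqrt(5)) + (0) + (0)] = 0/20 = 0
  <chi_7*chi_7, chi_5> = (1/20)[1*(4)*conj(2) + 1*(4)*conj(-2) + 2*(3/2 - sqrt(5)/2)*conj(1/2 + sqrt(5)/2) + 2*(sqrt(5)/2 + 3/2)*conj(-1/2 + sqrt(5)/2) + 2*(sqrt(5)/2 + 3/2)*conj(1/2 - sqrt(5)/2) + 2*(3/2 - sqrt(5)/2)*conj(-sqrt(5)/2 - 1/2) + 5*(0)*conj(0) + 5*(0)*conj(0)]
      = (1/20)[(8) + (-8) + (-1 + sqrt(5)) + (1 + sqrt(5)) + (-sqrt(5) - 1) + (1 - sqrt(5)) + (0) + (0)] = 0/20 = 0
  <chi_7*chi_7, chi_6> = (1/20)[1*(4)*conj(2) + 1*(4)*conj(2) + 2*(3/2 - sqrt(5)/2)*conj(-1/2 + sqrt(5)/2) + 2*(sqrt(5)/2 + 3/2)*conj(-sqrt(5)/2 - 1/2) + 2*(sqrt(5)/2 + 3/2)*conj(-sqrt(5)/2 - 1/2) + 2*(3/2 - sqrt(5)/2)*conj(-1/2 + sqrt(5)/2) + 5*(0)*conj(0) + 5*(0)*conj(0)]
      = (1/20)[(8) + (8) + (-4 + 2*sqrt(5)) + (-2*sqrt(5) - 4) + (-2*sqrt(5) - 4) + (-4 + 2*sqrt(5)) + (0) + (0)] = 0/20 = 0
  <chi_7*chi_7, chi_7> = (1/20)[1*(4)*conj(2) + 1*(4)*conj(-2) + 2*(3/2 - sqrt(5)/2)*conj(1/2 - sqrt(5)/2) + 2*(sqrt(5)/2 + 3/2)*conj(-sqrt(5)/2 - 1/2) + 2*(sqrt(5)/2 + 3/2)*conj(1/2 + sqrt(5)/2) + 2*(3/2 - sqrt(5)/2)*conj(-1/2 + sqrt(5)/2) + 5*(0)*conj(0) + 5*(0)*conj(0)]
      = (1/20)[(8) + (-8) + (4 - 2*sqrt(5)) + (-2*sqrt(5) - 4) + (4 + 2*sqrt(5)) + (-4 + 2*sqrt(5)) + (0) + (0)] = 0/20 = 0
  <chi_7*chi_7, chi_8> = (1/20)[1*(4)*conj(2) + 1*(4)*conj(2) + 2*(3/2 - sqrt(5)/2)*conj(-sqrt(5)/2 - 1/2) + 2*(sqrt(5)/2 + 3/2)*conj(-1/2 + sqrt(5)/2) + 2*(sqrt(5)/2 + 3/2)*conj(-1/2 + sqrt(5)/2) + 2*(3/2 - sqrt(5)/2)*conj(-sqrt(5)/2 - 1/2) + 5*(0)*conj(0) + 5*(0)*conj(0)]
      = (1/20)[(8) + (8) + (1 - sqrt(5)) + (1 + sqrt(5)) + (1 + sqrt(5)) + (1 - sqrt(5)) + (0) + (0)] = 20/20 = 1
Hence the multiplicities are chi_1: 1, chi_2: 1, chi_8: 1. Dimension check: dim(chi_7)*dim(chi_7) = 2*2 = 4 and sum (mult * dim) = 1*1 + 1*1 + 1*2 = 4.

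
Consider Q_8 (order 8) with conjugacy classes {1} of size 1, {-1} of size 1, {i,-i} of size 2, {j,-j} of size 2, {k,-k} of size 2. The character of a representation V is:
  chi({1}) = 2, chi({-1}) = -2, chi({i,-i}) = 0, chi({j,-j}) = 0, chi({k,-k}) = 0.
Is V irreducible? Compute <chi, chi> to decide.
Irreducible: <chi, chi> = 1.

Solution. <chi, chi> = (1/|G|) sum_C |C| * |chi(C)|^2 = (1/8)[1*|2|^2 + 1*|-2|^2 + 2*|0|^2 + 2*|0|^2 + 2*|0|^2]
  = (1/8)[(4) + (4) + (0) + (0) + (0)] = 8/8 = 1.
A character is irreducible iff <chi, chi> = 1, so this representation is irreducible.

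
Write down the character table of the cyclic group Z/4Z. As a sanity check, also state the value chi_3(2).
Character table of Z/4Z (irreps indexed chi_0,...,chi_3 with chi_k(m) = zeta_4^(k*m), zeta_4 = exp(2*pi*i/4)):
  irrep \ class  {0} (size 1)  {1} (size 1)  {2} (size 1)  {3} (size 1)
  chi_0          1             1             1             1           
  chi_1          1             I             -1            -I          
  chi_2          1             -1            1             -1          
  chi_3          1             -I            -1            I           

Spot check: chi_3(2) = zeta_4^(3*2) = zeta_4^6 = -1.

Proof sketch: Z/4Z is abelian, so all 4 irreducible complex representations are 1-dimensional. They are given by chi_k(m) = zeta_4^(k*m) for k = 0,...,3. Row orthogonality: sum_m chi_k(m) conj(chi_l(m)) = 4 * [k = l].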